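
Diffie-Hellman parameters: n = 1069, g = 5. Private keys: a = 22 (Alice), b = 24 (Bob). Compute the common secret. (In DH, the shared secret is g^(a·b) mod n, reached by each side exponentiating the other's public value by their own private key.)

571

Alice sends A = g^a mod n = 5^22 mod 1069.
5^1 ≡ 5 (mod 1069)
5^2 = (5^1)^2 ≡ 5^2 = 25 ≡ 25 (mod 1069)
5^4 = (5^2)^2 ≡ 25^2 = 625 ≡ 625 (mod 1069)
5^8 = (5^4)^2 ≡ 625^2 = 390625 ≡ 440 (mod 1069)
5^16 = (5^8)^2 ≡ 440^2 = 193600 ≡ 111 (mod 1069)
5^22 = 5^16 · 5^4 · 5^2 ≡ 111 · 625 · 25 ≡ 457 (mod 1069).
So A = 457. Bob then computes K = A^b mod n = 457^24 mod 1069.
457^1 ≡ 457 (mod 1069)
457^2 = (457^1)^2 ≡ 457^2 = 208849 ≡ 394 (mod 1069)
457^4 = (457^2)^2 ≡ 394^2 = 155236 ≡ 231 (mod 1069)
457^8 = (457^4)^2 ≡ 231^2 = 53361 ≡ 980 (mod 1069)
457^16 = (457^8)^2 ≡ 980^2 = 960400 ≡ 438 (mod 1069)
457^24 = 457^16 · 457^8 ≡ 438 · 980 ≡ 571 (mod 1069).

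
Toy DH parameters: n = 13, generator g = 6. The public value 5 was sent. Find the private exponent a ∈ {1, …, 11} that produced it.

Try successive powers of 6 modulo 13:
6^1 ≡ 6
6^2 ≡ 10
6^3 ≡ 8
6^4 ≡ 9
6^5 ≡ 2
6^6 ≡ 12
6^7 ≡ 7
6^8 ≡ 3
6^9 ≡ 5
Found: a = 9.

9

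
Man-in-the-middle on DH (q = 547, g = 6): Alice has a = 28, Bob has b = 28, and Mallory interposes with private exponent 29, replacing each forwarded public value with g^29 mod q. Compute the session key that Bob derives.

Bob receives Mallory's public value M = 6^29 mod 547 instead of the honest one.
6^1 ≡ 6 (mod 547)
6^2 = (6^1)^2 ≡ 6^2 = 36 ≡ 36 (mod 547)
6^4 = (6^2)^2 ≡ 36^2 = 1296 ≡ 202 (mod 547)
6^8 = (6^4)^2 ≡ 202^2 = 40804 ≡ 326 (mod 547)
6^16 = (6^8)^2 ≡ 326^2 = 106276 ≡ 158 (mod 547)
6^29 = 6^16 · 6^8 · 6^4 · 6^1 ≡ 158 · 326 · 202 · 6 ≡ 227 (mod 547).
So M = 227. Bob computes K = M^28 mod 547.
227^1 ≡ 227 (mod 547)
227^2 = (227^1)^2 ≡ 227^2 = 51529 ≡ 111 (mod 547)
227^4 = (227^2)^2 ≡ 111^2 = 12321 ≡ 287 (mod 547)
227^8 = (227^4)^2 ≡ 287^2 = 82369 ≡ 319 (mod 547)
227^16 = (227^8)^2 ≡ 319^2 = 101761 ≡ 19 (mod 547)
227^28 = 227^16 · 227^8 · 227^4 ≡ 19 · 319 · 287 ≡ 47 (mod 547).

47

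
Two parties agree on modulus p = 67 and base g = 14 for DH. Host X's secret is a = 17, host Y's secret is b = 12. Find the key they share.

Host Y sends B = g^b mod p = 14^12 mod 67.
14^1 ≡ 14 (mod 67)
14^2 = (14^1)^2 ≡ 14^2 = 196 ≡ 62 (mod 67)
14^4 = (14^2)^2 ≡ 62^2 = 3844 ≡ 25 (mod 67)
14^8 = (14^4)^2 ≡ 25^2 = 625 ≡ 22 (mod 67)
14^12 = 14^8 · 14^4 ≡ 22 · 25 ≡ 14 (mod 67).
So B = 14. Host X then computes K = B^a mod p = 14^17 mod 67.
14^1 ≡ 14 (mod 67)
14^2 = (14^1)^2 ≡ 14^2 = 196 ≡ 62 (mod 67)
14^4 = (14^2)^2 ≡ 62^2 = 3844 ≡ 25 (mod 67)
14^8 = (14^4)^2 ≡ 25^2 = 625 ≡ 22 (mod 67)
14^16 = (14^8)^2 ≡ 22^2 = 484 ≡ 15 (mod 67)
14^17 = 14^16 · 14^1 ≡ 15 · 14 ≡ 9 (mod 67).

9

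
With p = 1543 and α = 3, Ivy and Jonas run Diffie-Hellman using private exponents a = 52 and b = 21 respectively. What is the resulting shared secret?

Jonas sends B = α^b mod p = 3^21 mod 1543.
3^1 ≡ 3 (mod 1543)
3^2 = (3^1)^2 ≡ 3^2 = 9 ≡ 9 (mod 1543)
3^4 = (3^2)^2 ≡ 9^2 = 81 ≡ 81 (mod 1543)
3^8 = (3^4)^2 ≡ 81^2 = 6561 ≡ 389 (mod 1543)
3^16 = (3^8)^2 ≡ 389^2 = 151321 ≡ 107 (mod 1543)
3^21 = 3^16 · 3^4 · 3^1 ≡ 107 · 81 · 3 ≡ 1313 (mod 1543).
So B = 1313. Ivy then computes K = B^a mod p = 1313^52 mod 1543.
1313^1 ≡ 1313 (mod 1543)
1313^2 = (1313^1)^2 ≡ 1313^2 = 1723969 ≡ 438 (mod 1543)
1313^4 = (1313^2)^2 ≡ 438^2 = 191844 ≡ 512 (mod 1543)
1313^8 = (1313^4)^2 ≡ 512^2 = 262144 ≡ 1377 (mod 1543)
1313^16 = (1313^8)^2 ≡ 1377^2 = 1896129 ≡ 1325 (mod 1543)
1313^32 = (1313^16)^2 ≡ 1325^2 = 1755625 ≡ 1234 (mod 1543)
1313^52 = 1313^32 · 1313^16 · 1313^4 ≡ 1234 · 1325 · 512 ≡ 208 (mod 1543).

208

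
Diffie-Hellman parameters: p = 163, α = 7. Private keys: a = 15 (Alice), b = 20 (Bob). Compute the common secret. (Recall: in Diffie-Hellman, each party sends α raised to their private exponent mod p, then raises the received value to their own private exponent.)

25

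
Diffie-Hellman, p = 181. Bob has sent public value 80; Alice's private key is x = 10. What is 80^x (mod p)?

Shared key K = 80^10 mod 181.
80^1 ≡ 80 (mod 181)
80^2 = (80^1)^2 ≡ 80^2 = 6400 ≡ 65 (mod 181)
80^4 = (80^2)^2 ≡ 65^2 = 4225 ≡ 62 (mod 181)
80^8 = (80^4)^2 ≡ 62^2 = 3844 ≡ 43 (mod 181)
80^10 = 80^8 · 80^2 ≡ 43 · 65 ≡ 80 (mod 181).

80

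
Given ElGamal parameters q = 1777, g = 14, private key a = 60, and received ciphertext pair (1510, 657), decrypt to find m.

Shared mask s = c₁^a mod q = 1510^60 mod 1777.
1510^1 ≡ 1510 (mod 1777)
1510^2 = (1510^1)^2 ≡ 1510^2 = 2280100 ≡ 209 (mod 1777)
1510^4 = (1510^2)^2 ≡ 209^2 = 43681 ≡ 1033 (mod 1777)
1510^8 = (1510^4)^2 ≡ 1033^2 = 1067089 ≡ 889 (mod 1777)
1510^16 = (1510^8)^2 ≡ 889^2 = 790321 ≡ 1333 (mod 1777)
1510^32 = (1510^16)^2 ≡ 1333^2 = 1776889 ≡ 1666 (mod 1777)
1510^60 = 1510^32 · 1510^16 · 1510^8 · 1510^4 ≡ 1666 · 1333 · 889 · 1033 ≡ 1438 (mod 1777).
So s = 1438; s⁻¹ ≡ 1452 (mod 1777).
m = c₂ · s⁻¹ mod 1777 = 657 · 1452 mod 1777 = 1492.

1492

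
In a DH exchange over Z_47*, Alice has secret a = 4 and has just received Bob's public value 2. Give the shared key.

Shared key K = 2^4 mod 47.
2^1 ≡ 2 (mod 47)
2^2 = (2^1)^2 ≡ 2^2 = 4 ≡ 4 (mod 47)
2^4 = (2^2)^2 ≡ 4^2 = 16 ≡ 16 (mod 47)

16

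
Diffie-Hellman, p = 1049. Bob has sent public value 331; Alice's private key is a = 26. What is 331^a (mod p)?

Shared key K = 331^26 mod 1049.
331^1 ≡ 331 (mod 1049)
331^2 = (331^1)^2 ≡ 331^2 = 109561 ≡ 465 (mod 1049)
331^4 = (331^2)^2 ≡ 465^2 = 216225 ≡ 131 (mod 1049)
331^8 = (331^4)^2 ≡ 131^2 = 17161 ≡ 377 (mod 1049)
331^16 = (331^8)^2 ≡ 377^2 = 142129 ≡ 514 (mod 1049)
331^26 = 331^16 · 331^8 · 331^2 ≡ 514 · 377 · 465 ≡ 817 (mod 1049).

817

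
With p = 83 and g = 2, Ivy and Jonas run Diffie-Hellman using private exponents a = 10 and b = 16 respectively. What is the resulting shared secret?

26

Jonas sends B = g^b mod p = 2^16 mod 83.
2^1 ≡ 2 (mod 83)
2^2 = (2^1)^2 ≡ 2^2 = 4 ≡ 4 (mod 83)
2^4 = (2^2)^2 ≡ 4^2 = 16 ≡ 16 (mod 83)
2^8 = (2^4)^2 ≡ 16^2 = 256 ≡ 7 (mod 83)
2^16 = (2^8)^2 ≡ 7^2 = 49 ≡ 49 (mod 83)
So B = 49. Ivy then computes K = B^a mod p = 49^10 mod 83.
49^1 ≡ 49 (mod 83)
49^2 = (49^1)^2 ≡ 49^2 = 2401 ≡ 77 (mod 83)
49^4 = (49^2)^2 ≡ 77^2 = 5929 ≡ 36 (mod 83)
49^8 = (49^4)^2 ≡ 36^2 = 1296 ≡ 51 (mod 83)
49^10 = 49^8 · 49^2 ≡ 51 · 77 ≡ 26 (mod 83).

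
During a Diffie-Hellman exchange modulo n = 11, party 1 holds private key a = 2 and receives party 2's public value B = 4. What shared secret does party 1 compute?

Shared key K = 4^2 mod 11.
4^1 ≡ 4 (mod 11)
4^2 = (4^1)^2 ≡ 4^2 = 16 ≡ 5 (mod 11)

5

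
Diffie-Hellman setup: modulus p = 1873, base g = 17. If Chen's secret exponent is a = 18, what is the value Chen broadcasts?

669

Public value = 17^18 mod 1873.
17^1 ≡ 17 (mod 1873)
17^2 = (17^1)^2 ≡ 17^2 = 289 ≡ 289 (mod 1873)
17^4 = (17^2)^2 ≡ 289^2 = 83521 ≡ 1109 (mod 1873)
17^8 = (17^4)^2 ≡ 1109^2 = 1229881 ≡ 1193 (mod 1873)
17^16 = (17^8)^2 ≡ 1193^2 = 1423249 ≡ 1642 (mod 1873)
17^18 = 17^16 · 17^2 ≡ 1642 · 289 ≡ 669 (mod 1873).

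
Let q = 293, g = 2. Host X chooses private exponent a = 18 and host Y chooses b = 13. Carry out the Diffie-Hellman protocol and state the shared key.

178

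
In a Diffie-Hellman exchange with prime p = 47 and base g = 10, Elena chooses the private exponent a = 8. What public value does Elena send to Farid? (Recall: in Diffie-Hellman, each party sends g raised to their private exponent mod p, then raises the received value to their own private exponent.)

Public value = 10^8 (mod 47).
10^1 ≡ 10 (mod 47)
10^2 = (10^1)^2 ≡ 10^2 = 100 ≡ 6 (mod 47)
10^4 = (10^2)^2 ≡ 6^2 = 36 ≡ 36 (mod 47)
10^8 = (10^4)^2 ≡ 36^2 = 1296 ≡ 27 (mod 47)

27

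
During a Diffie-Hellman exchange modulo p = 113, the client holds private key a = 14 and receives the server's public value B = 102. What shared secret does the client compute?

Shared key K = 102^14 mod 113.
102^1 ≡ 102 (mod 113)
102^2 = (102^1)^2 ≡ 102^2 = 10404 ≡ 8 (mod 113)
102^4 = (102^2)^2 ≡ 8^2 = 64 ≡ 64 (mod 113)
102^8 = (102^4)^2 ≡ 64^2 = 4096 ≡ 28 (mod 113)
102^14 = 102^8 · 102^4 · 102^2 ≡ 28 · 64 · 8 ≡ 98 (mod 113).

98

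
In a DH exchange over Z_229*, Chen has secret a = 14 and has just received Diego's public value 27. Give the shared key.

57

Shared key K = 27^14 mod 229.
27^1 ≡ 27 (mod 229)
27^2 = (27^1)^2 ≡ 27^2 = 729 ≡ 42 (mod 229)
27^4 = (27^2)^2 ≡ 42^2 = 1764 ≡ 161 (mod 229)
27^8 = (27^4)^2 ≡ 161^2 = 25921 ≡ 44 (mod 229)
27^14 = 27^8 · 27^4 · 27^2 ≡ 44 · 161 · 42 ≡ 57 (mod 229).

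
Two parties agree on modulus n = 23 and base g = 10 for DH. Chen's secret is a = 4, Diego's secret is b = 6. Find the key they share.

8

Chen sends A = g^a mod n = 10^4 mod 23.
10^1 ≡ 10 (mod 23)
10^2 = (10^1)^2 ≡ 10^2 = 100 ≡ 8 (mod 23)
10^4 = (10^2)^2 ≡ 8^2 = 64 ≡ 18 (mod 23)
So A = 18. Diego then computes K = A^b mod n = 18^6 mod 23.
18^1 ≡ 18 (mod 23)
18^2 = (18^1)^2 ≡ 18^2 = 324 ≡ 2 (mod 23)
18^4 = (18^2)^2 ≡ 2^2 = 4 ≡ 4 (mod 23)
18^6 = 18^4 · 18^2 ≡ 4 · 2 ≡ 8 (mod 23).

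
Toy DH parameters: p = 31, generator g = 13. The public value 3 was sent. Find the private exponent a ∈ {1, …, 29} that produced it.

11

Try successive powers of 13 modulo 31:
13^1 ≡ 13
13^2 ≡ 14
13^3 ≡ 27
13^4 ≡ 10
13^5 ≡ 6
13^6 ≡ 16
13^7 ≡ 22
13^8 ≡ 7
13^9 ≡ 29
13^10 ≡ 5
13^11 ≡ 3
Found: a = 11.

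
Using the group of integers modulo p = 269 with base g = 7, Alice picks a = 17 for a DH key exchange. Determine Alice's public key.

153

Public value = 7^17 mod 269.
7^1 ≡ 7 (mod 269)
7^2 = (7^1)^2 ≡ 7^2 = 49 ≡ 49 (mod 269)
7^4 = (7^2)^2 ≡ 49^2 = 2401 ≡ 249 (mod 269)
7^8 = (7^4)^2 ≡ 249^2 = 62001 ≡ 131 (mod 269)
7^16 = (7^8)^2 ≡ 131^2 = 17161 ≡ 214 (mod 269)
7^17 = 7^16 · 7^1 ≡ 214 · 7 ≡ 153 (mod 269).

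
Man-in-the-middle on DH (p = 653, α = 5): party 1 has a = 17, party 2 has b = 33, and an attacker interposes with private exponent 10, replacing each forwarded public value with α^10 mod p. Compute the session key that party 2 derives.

Party 2 receives an attacker's public value M = 5^10 mod 653 instead of the honest one.
5^1 ≡ 5 (mod 653)
5^2 = (5^1)^2 ≡ 5^2 = 25 ≡ 25 (mod 653)
5^4 = (5^2)^2 ≡ 25^2 = 625 ≡ 625 (mod 653)
5^8 = (5^4)^2 ≡ 625^2 = 390625 ≡ 131 (mod 653)
5^10 = 5^8 · 5^2 ≡ 131 · 25 ≡ 10 (mod 653).
So M = 10. Party 2 computes K = M^33 mod 653.
10^1 ≡ 10 (mod 653)
10^2 = (10^1)^2 ≡ 10^2 = 100 ≡ 100 (mod 653)
10^4 = (10^2)^2 ≡ 100^2 = 10000 ≡ 205 (mod 653)
10^8 = (10^4)^2 ≡ 205^2 = 42025 ≡ 233 (mod 653)
10^16 = (10^8)^2 ≡ 233^2 = 54289 ≡ 90 (mod 653)
10^32 = (10^16)^2 ≡ 90^2 = 8100 ≡ 264 (mod 653)
10^33 = 10^32 · 10^1 ≡ 264 · 10 ≡ 28 (mod 653).

28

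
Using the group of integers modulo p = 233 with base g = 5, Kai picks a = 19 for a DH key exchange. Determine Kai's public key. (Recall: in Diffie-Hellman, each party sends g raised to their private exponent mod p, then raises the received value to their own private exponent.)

Public value = 5^19 mod 233.
5^1 ≡ 5 (mod 233)
5^2 = (5^1)^2 ≡ 5^2 = 25 ≡ 25 (mod 233)
5^4 = (5^2)^2 ≡ 25^2 = 625 ≡ 159 (mod 233)
5^8 = (5^4)^2 ≡ 159^2 = 25281 ≡ 117 (mod 233)
5^16 = (5^8)^2 ≡ 117^2 = 13689 ≡ 175 (mod 233)
5^19 = 5^16 · 5^2 · 5^1 ≡ 175 · 25 · 5 ≡ 206 (mod 233).

206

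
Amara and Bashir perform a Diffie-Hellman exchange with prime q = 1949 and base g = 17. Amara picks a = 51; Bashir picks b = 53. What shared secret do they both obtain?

838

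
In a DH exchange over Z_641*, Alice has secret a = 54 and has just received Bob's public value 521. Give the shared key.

204

Shared key K = 521^54 mod 641.
521^1 ≡ 521 (mod 641)
521^2 = (521^1)^2 ≡ 521^2 = 271441 ≡ 298 (mod 641)
521^4 = (521^2)^2 ≡ 298^2 = 88804 ≡ 346 (mod 641)
521^8 = (521^4)^2 ≡ 346^2 = 119716 ≡ 490 (mod 641)
521^16 = (521^8)^2 ≡ 490^2 = 240100 ≡ 366 (mod 641)
521^32 = (521^16)^2 ≡ 366^2 = 133956 ≡ 628 (mod 641)
521^54 = 521^32 · 521^16 · 521^4 · 521^2 ≡ 628 · 366 · 346 · 298 ≡ 204 (mod 641).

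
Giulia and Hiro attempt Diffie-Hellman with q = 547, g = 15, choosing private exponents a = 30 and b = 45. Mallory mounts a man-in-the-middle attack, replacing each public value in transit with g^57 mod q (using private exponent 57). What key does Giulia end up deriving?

218

Giulia receives Mallory's public value M = 15^57 mod 547 instead of the honest one.
15^1 ≡ 15 (mod 547)
15^2 = (15^1)^2 ≡ 15^2 = 225 ≡ 225 (mod 547)
15^4 = (15^2)^2 ≡ 225^2 = 50625 ≡ 301 (mod 547)
15^8 = (15^4)^2 ≡ 301^2 = 90601 ≡ 346 (mod 547)
15^16 = (15^8)^2 ≡ 346^2 = 119716 ≡ 470 (mod 547)
15^32 = (15^16)^2 ≡ 470^2 = 220900 ≡ 459 (mod 547)
15^57 = 15^32 · 15^16 · 15^8 · 15^1 ≡ 459 · 470 · 346 · 15 ≡ 263 (mod 547).
So M = 263. Giulia computes K = M^30 mod 547.
263^1 ≡ 263 (mod 547)
263^2 = (263^1)^2 ≡ 263^2 = 69169 ≡ 247 (mod 547)
263^4 = (263^2)^2 ≡ 247^2 = 61009 ≡ 292 (mod 547)
263^8 = (263^4)^2 ≡ 292^2 = 85264 ≡ 479 (mod 547)
263^16 = (263^8)^2 ≡ 479^2 = 229441 ≡ 248 (mod 547)
263^30 = 263^16 · 263^8 · 263^4 · 263^2 ≡ 248 · 479 · 292 · 247 ≡ 218 (mod 547).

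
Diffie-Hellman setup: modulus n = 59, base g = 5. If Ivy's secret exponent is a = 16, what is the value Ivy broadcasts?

19

Public value = 5^16 mod 59.
5^1 ≡ 5 (mod 59)
5^2 = (5^1)^2 ≡ 5^2 = 25 ≡ 25 (mod 59)
5^4 = (5^2)^2 ≡ 25^2 = 625 ≡ 35 (mod 59)
5^8 = (5^4)^2 ≡ 35^2 = 1225 ≡ 45 (mod 59)
5^16 = (5^8)^2 ≡ 45^2 = 2025 ≡ 19 (mod 59)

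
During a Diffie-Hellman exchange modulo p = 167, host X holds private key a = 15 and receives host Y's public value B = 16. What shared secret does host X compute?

97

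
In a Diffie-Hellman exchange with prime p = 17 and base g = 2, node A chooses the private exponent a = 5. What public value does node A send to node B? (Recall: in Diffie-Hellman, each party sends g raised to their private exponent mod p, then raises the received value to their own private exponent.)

Public value = 2^5 mod 17.
2^1 ≡ 2 (mod 17)
2^2 = (2^1)^2 ≡ 2^2 = 4 ≡ 4 (mod 17)
2^4 = (2^2)^2 ≡ 4^2 = 16 ≡ 16 (mod 17)
2^5 = 2^4 · 2^1 ≡ 16 · 2 ≡ 15 (mod 17).

15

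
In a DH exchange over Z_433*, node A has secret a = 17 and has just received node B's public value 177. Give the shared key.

137

Shared key K = 177^17 mod 433.
177^1 ≡ 177 (mod 433)
177^2 = (177^1)^2 ≡ 177^2 = 31329 ≡ 153 (mod 433)
177^4 = (177^2)^2 ≡ 153^2 = 23409 ≡ 27 (mod 433)
177^8 = (177^4)^2 ≡ 27^2 = 729 ≡ 296 (mod 433)
177^16 = (177^8)^2 ≡ 296^2 = 87616 ≡ 150 (mod 433)
177^17 = 177^16 · 177^1 ≡ 150 · 177 ≡ 137 (mod 433).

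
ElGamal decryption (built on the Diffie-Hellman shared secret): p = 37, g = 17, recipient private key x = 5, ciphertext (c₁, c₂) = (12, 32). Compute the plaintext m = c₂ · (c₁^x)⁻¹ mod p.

Shared mask s = c₁^x mod p = 12^5 mod 37.
12^1 ≡ 12 (mod 37)
12^2 = (12^1)^2 ≡ 12^2 = 144 ≡ 33 (mod 37)
12^4 = (12^2)^2 ≡ 33^2 = 1089 ≡ 16 (mod 37)
12^5 = 12^4 · 12^1 ≡ 16 · 12 ≡ 7 (mod 37).
So s = 7; s⁻¹ ≡ 16 (mod 37).
m = c₂ · s⁻¹ mod 37 = 32 · 16 mod 37 = 31.

31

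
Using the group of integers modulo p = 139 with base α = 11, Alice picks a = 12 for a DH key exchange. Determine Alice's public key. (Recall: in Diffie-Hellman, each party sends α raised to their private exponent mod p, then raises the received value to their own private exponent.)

Public value = 11^12 (mod 139).
11^1 ≡ 11 (mod 139)
11^2 = (11^1)^2 ≡ 11^2 = 121 ≡ 121 (mod 139)
11^4 = (11^2)^2 ≡ 121^2 = 14641 ≡ 46 (mod 139)
11^8 = (11^4)^2 ≡ 46^2 = 2116 ≡ 31 (mod 139)
11^12 = 11^8 · 11^4 ≡ 31 · 46 ≡ 36 (mod 139).

36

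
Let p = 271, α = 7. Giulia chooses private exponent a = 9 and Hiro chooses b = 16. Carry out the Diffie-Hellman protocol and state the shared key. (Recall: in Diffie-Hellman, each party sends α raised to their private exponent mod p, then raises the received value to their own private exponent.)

81

Hiro sends B = α^b mod p = 7^16 mod 271.
7^1 ≡ 7 (mod 271)
7^2 = (7^1)^2 ≡ 7^2 = 49 ≡ 49 (mod 271)
7^4 = (7^2)^2 ≡ 49^2 = 2401 ≡ 233 (mod 271)
7^8 = (7^4)^2 ≡ 233^2 = 54289 ≡ 89 (mod 271)
7^16 = (7^8)^2 ≡ 89^2 = 7921 ≡ 62 (mod 271)
So B = 62. Giulia then computes K = B^a mod p = 62^9 mod 271.
62^1 ≡ 62 (mod 271)
62^2 = (62^1)^2 ≡ 62^2 = 3844 ≡ 50 (mod 271)
62^4 = (62^2)^2 ≡ 50^2 = 2500 ≡ 61 (mod 271)
62^8 = (62^4)^2 ≡ 61^2 = 3721 ≡ 198 (mod 271)
62^9 = 62^8 · 62^1 ≡ 198 · 62 ≡ 81 (mod 271).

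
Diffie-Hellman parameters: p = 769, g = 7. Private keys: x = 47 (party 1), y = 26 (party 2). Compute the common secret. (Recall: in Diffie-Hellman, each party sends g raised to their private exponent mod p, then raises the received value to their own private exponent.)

Party 1 sends A = g^x mod p = 7^47 mod 769.
7^1 ≡ 7 (mod 769)
7^2 = (7^1)^2 ≡ 7^2 = 49 ≡ 49 (mod 769)
7^4 = (7^2)^2 ≡ 49^2 = 2401 ≡ 94 (mod 769)
7^8 = (7^4)^2 ≡ 94^2 = 8836 ≡ 377 (mod 769)
7^16 = (7^8)^2 ≡ 377^2 = 142129 ≡ 633 (mod 769)
7^32 = (7^16)^2 ≡ 633^2 = 400689 ≡ 40 (mod 769)
7^47 = 7^32 · 7^8 · 7^4 · 7^2 · 7^1 ≡ 40 · 377 · 94 · 49 · 7 ≡ 651 (mod 769).
So A = 651. Party 2 then computes K = A^y mod p = 651^26 mod 769.
651^1 ≡ 651 (mod 769)
651^2 = (651^1)^2 ≡ 651^2 = 423801 ≡ 82 (mod 769)
651^4 = (651^2)^2 ≡ 82^2 = 6724 ≡ 572 (mod 769)
651^8 = (651^4)^2 ≡ 572^2 = 327184 ≡ 359 (mod 769)
651^16 = (651^8)^2 ≡ 359^2 = 128881 ≡ 458 (mod 769)
651^26 = 651^16 · 651^8 · 651^2 ≡ 458 · 359 · 82 ≡ 496 (mod 769).

496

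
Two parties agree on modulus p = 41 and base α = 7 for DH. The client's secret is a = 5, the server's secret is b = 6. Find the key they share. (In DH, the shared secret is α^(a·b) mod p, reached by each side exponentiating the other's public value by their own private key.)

32

The client sends A = α^a mod p = 7^5 mod 41.
7^1 ≡ 7 (mod 41)
7^2 = (7^1)^2 ≡ 7^2 = 49 ≡ 8 (mod 41)
7^4 = (7^2)^2 ≡ 8^2 = 64 ≡ 23 (mod 41)
7^5 = 7^4 · 7^1 ≡ 23 · 7 ≡ 38 (mod 41).
So A = 38. The server then computes K = A^b mod p = 38^6 mod 41.
38^1 ≡ 38 (mod 41)
38^2 = (38^1)^2 ≡ 38^2 = 1444 ≡ 9 (mod 41)
38^4 = (38^2)^2 ≡ 9^2 = 81 ≡ 40 (mod 41)
38^6 = 38^4 · 38^2 ≡ 40 · 9 ≡ 32 (mod 41).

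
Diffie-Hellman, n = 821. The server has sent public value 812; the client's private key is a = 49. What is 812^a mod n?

Shared key K = 812^49 mod 821.
812^1 ≡ 812 (mod 821)
812^2 = (812^1)^2 ≡ 812^2 = 659344 ≡ 81 (mod 821)
812^4 = (812^2)^2 ≡ 81^2 = 6561 ≡ 814 (mod 821)
812^8 = (812^4)^2 ≡ 814^2 = 662596 ≡ 49 (mod 821)
812^16 = (812^8)^2 ≡ 49^2 = 2401 ≡ 759 (mod 821)
812^32 = (812^16)^2 ≡ 759^2 = 576081 ≡ 560 (mod 821)
812^49 = 812^32 · 812^16 · 812^1 ≡ 560 · 759 · 812 ≡ 500 (mod 821).

500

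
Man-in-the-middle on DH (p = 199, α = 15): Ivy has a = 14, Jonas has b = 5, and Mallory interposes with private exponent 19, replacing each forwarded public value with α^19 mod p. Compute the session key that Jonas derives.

Jonas receives Mallory's public value M = 15^19 mod 199 instead of the honest one.
15^1 ≡ 15 (mod 199)
15^2 = (15^1)^2 ≡ 15^2 = 225 ≡ 26 (mod 199)
15^4 = (15^2)^2 ≡ 26^2 = 676 ≡ 79 (mod 199)
15^8 = (15^4)^2 ≡ 79^2 = 6241 ≡ 72 (mod 199)
15^16 = (15^8)^2 ≡ 72^2 = 5184 ≡ 10 (mod 199)
15^19 = 15^16 · 15^2 · 15^1 ≡ 10 · 26 · 15 ≡ 119 (mod 199).
So M = 119. Jonas computes K = M^5 mod 199.
119^1 ≡ 119 (mod 199)
119^2 = (119^1)^2 ≡ 119^2 = 14161 ≡ 32 (mod 199)
119^4 = (119^2)^2 ≡ 32^2 = 1024 ≡ 29 (mod 199)
119^5 = 119^4 · 119^1 ≡ 29 · 119 ≡ 68 (mod 199).

68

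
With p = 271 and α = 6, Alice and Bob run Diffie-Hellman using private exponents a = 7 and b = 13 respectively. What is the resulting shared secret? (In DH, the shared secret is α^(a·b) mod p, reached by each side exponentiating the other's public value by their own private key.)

97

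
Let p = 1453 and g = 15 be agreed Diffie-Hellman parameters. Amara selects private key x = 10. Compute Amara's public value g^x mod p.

Public value = 15^10 mod 1453.
15^1 ≡ 15 (mod 1453)
15^2 = (15^1)^2 ≡ 15^2 = 225 ≡ 225 (mod 1453)
15^4 = (15^2)^2 ≡ 225^2 = 50625 ≡ 1223 (mod 1453)
15^8 = (15^4)^2 ≡ 1223^2 = 1495729 ≡ 592 (mod 1453)
15^10 = 15^8 · 15^2 ≡ 592 · 225 ≡ 977 (mod 1453).

977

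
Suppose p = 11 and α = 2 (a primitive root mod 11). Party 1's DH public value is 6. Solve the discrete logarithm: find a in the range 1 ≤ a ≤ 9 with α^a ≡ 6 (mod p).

9

Try successive powers of 2 modulo 11:
2^1 ≡ 2
2^2 ≡ 4
2^3 ≡ 8
2^4 ≡ 5
2^5 ≡ 10
2^6 ≡ 9
2^7 ≡ 7
2^8 ≡ 3
2^9 ≡ 6
Found: a = 9.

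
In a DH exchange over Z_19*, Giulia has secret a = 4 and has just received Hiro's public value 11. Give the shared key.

11

Shared key K = 11^4 mod 19.
11^1 ≡ 11 (mod 19)
11^2 = (11^1)^2 ≡ 11^2 = 121 ≡ 7 (mod 19)
11^4 = (11^2)^2 ≡ 7^2 = 49 ≡ 11 (mod 19)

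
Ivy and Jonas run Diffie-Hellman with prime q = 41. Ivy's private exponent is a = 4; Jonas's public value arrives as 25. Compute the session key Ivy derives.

Shared key K = 25^4 mod 41.
25^1 ≡ 25 (mod 41)
25^2 = (25^1)^2 ≡ 25^2 = 625 ≡ 10 (mod 41)
25^4 = (25^2)^2 ≡ 10^2 = 100 ≡ 18 (mod 41)

18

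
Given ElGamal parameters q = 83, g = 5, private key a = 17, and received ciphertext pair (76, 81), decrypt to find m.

20

Shared mask s = c₁^a mod q = 76^17 mod 83.
76^1 ≡ 76 (mod 83)
76^2 = (76^1)^2 ≡ 76^2 = 5776 ≡ 49 (mod 83)
76^4 = (76^2)^2 ≡ 49^2 = 2401 ≡ 77 (mod 83)
76^8 = (76^4)^2 ≡ 77^2 = 5929 ≡ 36 (mod 83)
76^16 = (76^8)^2 ≡ 36^2 = 1296 ≡ 51 (mod 83)
76^17 = 76^16 · 76^1 ≡ 51 · 76 ≡ 58 (mod 83).
So s = 58; s⁻¹ ≡ 73 (mod 83).
m = c₂ · s⁻¹ mod 83 = 81 · 73 mod 83 = 20.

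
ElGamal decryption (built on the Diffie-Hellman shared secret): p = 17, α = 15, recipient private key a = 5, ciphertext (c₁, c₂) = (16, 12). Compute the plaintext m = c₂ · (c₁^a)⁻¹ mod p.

Shared mask s = c₁^a mod p = 16^5 mod 17.
16^1 ≡ 16 (mod 17)
16^2 = (16^1)^2 ≡ 16^2 = 256 ≡ 1 (mod 17)
16^4 = (16^2)^2 ≡ 1^2 = 1 ≡ 1 (mod 17)
16^5 = 16^4 · 16^1 ≡ 1 · 16 ≡ 16 (mod 17).
So s = 16; s⁻¹ ≡ 16 (mod 17).
m = c₂ · s⁻¹ mod 17 = 12 · 16 mod 17 = 5.

5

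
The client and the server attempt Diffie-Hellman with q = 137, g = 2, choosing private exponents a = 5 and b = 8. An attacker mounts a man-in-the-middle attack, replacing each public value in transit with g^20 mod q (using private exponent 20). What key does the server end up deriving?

59

The server receives an attacker's public value M = 2^20 mod 137 instead of the honest one.
2^1 ≡ 2 (mod 137)
2^2 = (2^1)^2 ≡ 2^2 = 4 ≡ 4 (mod 137)
2^4 = (2^2)^2 ≡ 4^2 = 16 ≡ 16 (mod 137)
2^8 = (2^4)^2 ≡ 16^2 = 256 ≡ 119 (mod 137)
2^16 = (2^8)^2 ≡ 119^2 = 14161 ≡ 50 (mod 137)
2^20 = 2^16 · 2^4 ≡ 50 · 16 ≡ 115 (mod 137).
So M = 115. The server computes K = M^8 mod 137.
115^1 ≡ 115 (mod 137)
115^2 = (115^1)^2 ≡ 115^2 = 13225 ≡ 73 (mod 137)
115^4 = (115^2)^2 ≡ 73^2 = 5329 ≡ 123 (mod 137)
115^8 = (115^4)^2 ≡ 123^2 = 15129 ≡ 59 (mod 137)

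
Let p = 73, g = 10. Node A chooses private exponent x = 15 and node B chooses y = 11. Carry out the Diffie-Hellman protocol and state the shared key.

63

Node A sends A = g^x mod p = 10^15 mod 73.
10^1 ≡ 10 (mod 73)
10^2 = (10^1)^2 ≡ 10^2 = 100 ≡ 27 (mod 73)
10^4 = (10^2)^2 ≡ 27^2 = 729 ≡ 72 (mod 73)
10^8 = (10^4)^2 ≡ 72^2 = 5184 ≡ 1 (mod 73)
10^15 = 10^8 · 10^4 · 10^2 · 10^1 ≡ 1 · 72 · 27 · 10 ≡ 22 (mod 73).
So A = 22. Node B then computes K = A^y mod p = 22^11 mod 73.
22^1 ≡ 22 (mod 73)
22^2 = (22^1)^2 ≡ 22^2 = 484 ≡ 46 (mod 73)
22^4 = (22^2)^2 ≡ 46^2 = 2116 ≡ 72 (mod 73)
22^8 = (22^4)^2 ≡ 72^2 = 5184 ≡ 1 (mod 73)
22^11 = 22^8 · 22^2 · 22^1 ≡ 1 · 46 · 22 ≡ 63 (mod 73).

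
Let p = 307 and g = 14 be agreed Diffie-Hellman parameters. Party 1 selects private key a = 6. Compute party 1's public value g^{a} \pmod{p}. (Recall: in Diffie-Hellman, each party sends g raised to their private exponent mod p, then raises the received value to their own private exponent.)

54

Public value = 14^{6} \pmod{307}.
14^1 ≡ 14 (mod 307)
14^2 = (14^1)^2 ≡ 14^2 = 196 ≡ 196 (mod 307)
14^4 = (14^2)^2 ≡ 196^2 = 38416 ≡ 41 (mod 307)
14^6 = 14^4 · 14^2 ≡ 41 · 196 ≡ 54 (mod 307).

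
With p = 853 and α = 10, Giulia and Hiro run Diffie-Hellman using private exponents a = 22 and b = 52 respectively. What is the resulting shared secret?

827

Hiro sends B = α^b mod p = 10^52 mod 853.
10^1 ≡ 10 (mod 853)
10^2 = (10^1)^2 ≡ 10^2 = 100 ≡ 100 (mod 853)
10^4 = (10^2)^2 ≡ 100^2 = 10000 ≡ 617 (mod 853)
10^8 = (10^4)^2 ≡ 617^2 = 380689 ≡ 251 (mod 853)
10^16 = (10^8)^2 ≡ 251^2 = 63001 ≡ 732 (mod 853)
10^32 = (10^16)^2 ≡ 732^2 = 535824 ≡ 140 (mod 853)
10^52 = 10^32 · 10^16 · 10^4 ≡ 140 · 732 · 617 ≡ 682 (mod 853).
So B = 682. Giulia then computes K = B^a mod p = 682^22 mod 853.
682^1 ≡ 682 (mod 853)
682^2 = (682^1)^2 ≡ 682^2 = 465124 ≡ 239 (mod 853)
682^4 = (682^2)^2 ≡ 239^2 = 57121 ≡ 823 (mod 853)
682^8 = (682^4)^2 ≡ 823^2 = 677329 ≡ 47 (mod 853)
682^16 = (682^8)^2 ≡ 47^2 = 2209 ≡ 503 (mod 853)
682^22 = 682^16 · 682^4 · 682^2 ≡ 503 · 823 · 239 ≡ 827 (mod 853).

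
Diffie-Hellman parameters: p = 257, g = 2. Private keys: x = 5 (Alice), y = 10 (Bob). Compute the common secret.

4

Bob sends B = g^y mod p = 2^10 mod 257.
2^1 ≡ 2 (mod 257)
2^2 = (2^1)^2 ≡ 2^2 = 4 ≡ 4 (mod 257)
2^4 = (2^2)^2 ≡ 4^2 = 16 ≡ 16 (mod 257)
2^8 = (2^4)^2 ≡ 16^2 = 256 ≡ 256 (mod 257)
2^10 = 2^8 · 2^2 ≡ 256 · 4 ≡ 253 (mod 257).
So B = 253. Alice then computes K = B^x mod p = 253^5 mod 257.
253^1 ≡ 253 (mod 257)
253^2 = (253^1)^2 ≡ 253^2 = 64009 ≡ 16 (mod 257)
253^4 = (253^2)^2 ≡ 16^2 = 256 ≡ 256 (mod 257)
253^5 = 253^4 · 253^1 ≡ 256 · 253 ≡ 4 (mod 257).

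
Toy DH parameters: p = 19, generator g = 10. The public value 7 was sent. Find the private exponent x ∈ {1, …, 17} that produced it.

Try successive powers of 10 modulo 19:
10^1 ≡ 10
10^2 ≡ 5
10^3 ≡ 12
10^4 ≡ 6
10^5 ≡ 3
10^6 ≡ 11
10^7 ≡ 15
10^8 ≡ 17
10^9 ≡ 18
10^10 ≡ 9
10^11 ≡ 14
10^12 ≡ 7
Found: x = 12.

12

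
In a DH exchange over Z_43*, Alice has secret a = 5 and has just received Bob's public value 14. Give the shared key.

23

Shared key K = 14^5 mod 43.
14^1 ≡ 14 (mod 43)
14^2 = (14^1)^2 ≡ 14^2 = 196 ≡ 24 (mod 43)
14^4 = (14^2)^2 ≡ 24^2 = 576 ≡ 17 (mod 43)
14^5 = 14^4 · 14^1 ≡ 17 · 14 ≡ 23 (mod 43).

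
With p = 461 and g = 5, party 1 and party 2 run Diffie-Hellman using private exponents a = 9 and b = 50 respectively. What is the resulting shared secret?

322

Party 2 sends B = g^b mod p = 5^50 mod 461.
5^1 ≡ 5 (mod 461)
5^2 = (5^1)^2 ≡ 5^2 = 25 ≡ 25 (mod 461)
5^4 = (5^2)^2 ≡ 25^2 = 625 ≡ 164 (mod 461)
5^8 = (5^4)^2 ≡ 164^2 = 26896 ≡ 158 (mod 461)
5^16 = (5^8)^2 ≡ 158^2 = 24964 ≡ 70 (mod 461)
5^32 = (5^16)^2 ≡ 70^2 = 4900 ≡ 290 (mod 461)
5^50 = 5^32 · 5^16 · 5^2 ≡ 290 · 70 · 25 ≡ 400 (mod 461).
So B = 400. Party 1 then computes K = B^a mod p = 400^9 mod 461.
400^1 ≡ 400 (mod 461)
400^2 = (400^1)^2 ≡ 400^2 = 160000 ≡ 33 (mod 461)
400^4 = (400^2)^2 ≡ 33^2 = 1089 ≡ 167 (mod 461)
400^8 = (400^4)^2 ≡ 167^2 = 27889 ≡ 229 (mod 461)
400^9 = 400^8 · 400^1 ≡ 229 · 400 ≡ 322 (mod 461).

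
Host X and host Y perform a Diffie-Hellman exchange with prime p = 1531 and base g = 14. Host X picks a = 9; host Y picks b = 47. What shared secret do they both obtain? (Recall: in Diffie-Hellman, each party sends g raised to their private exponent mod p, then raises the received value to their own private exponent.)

1090

Host X sends A = g^a mod p = 14^9 mod 1531.
14^1 ≡ 14 (mod 1531)
14^2 = (14^1)^2 ≡ 14^2 = 196 ≡ 196 (mod 1531)
14^4 = (14^2)^2 ≡ 196^2 = 38416 ≡ 141 (mod 1531)
14^8 = (14^4)^2 ≡ 141^2 = 19881 ≡ 1509 (mod 1531)
14^9 = 14^8 · 14^1 ≡ 1509 · 14 ≡ 1223 (mod 1531).
So A = 1223. Host Y then computes K = A^b mod p = 1223^47 mod 1531.
1223^1 ≡ 1223 (mod 1531)
1223^2 = (1223^1)^2 ≡ 1223^2 = 1495729 ≡ 1473 (mod 1531)
1223^4 = (1223^2)^2 ≡ 1473^2 = 2169729 ≡ 302 (mod 1531)
1223^8 = (1223^4)^2 ≡ 302^2 = 91204 ≡ 875 (mod 1531)
1223^16 = (1223^8)^2 ≡ 875^2 = 765625 ≡ 125 (mod 1531)
1223^32 = (1223^16)^2 ≡ 125^2 = 15625 ≡ 315 (mod 1531)
1223^47 = 1223^32 · 1223^8 · 1223^4 · 1223^2 · 1223^1 ≡ 315 · 875 · 302 · 1473 · 1223 ≡ 1090 (mod 1531).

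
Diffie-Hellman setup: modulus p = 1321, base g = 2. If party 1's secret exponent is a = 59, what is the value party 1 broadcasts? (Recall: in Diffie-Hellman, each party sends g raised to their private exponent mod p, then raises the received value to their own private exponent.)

Public value = 2^59 mod 1321.
2^1 ≡ 2 (mod 1321)
2^2 = (2^1)^2 ≡ 2^2 = 4 ≡ 4 (mod 1321)
2^4 = (2^2)^2 ≡ 4^2 = 16 ≡ 16 (mod 1321)
2^8 = (2^4)^2 ≡ 16^2 = 256 ≡ 256 (mod 1321)
2^16 = (2^8)^2 ≡ 256^2 = 65536 ≡ 807 (mod 1321)
2^32 = (2^16)^2 ≡ 807^2 = 651249 ≡ 1317 (mod 1321)
2^59 = 2^32 · 2^16 · 2^8 · 2^2 · 2^1 ≡ 1317 · 807 · 256 · 4 · 2 ≡ 661 (mod 1321).

661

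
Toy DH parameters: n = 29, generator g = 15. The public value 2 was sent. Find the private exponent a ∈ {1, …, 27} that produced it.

27

Try successive powers of 15 modulo 29:
15^1 ≡ 15
15^2 ≡ 22
15^3 ≡ 11
15^4 ≡ 20
15^5 ≡ 10
15^6 ≡ 5
15^7 ≡ 17
15^8 ≡ 23
15^9 ≡ 26
15^10 ≡ 13
15^11 ≡ 21
15^12 ≡ 25
15^13 ≡ 27
15^14 ≡ 28
15^15 ≡ 14
15^16 ≡ 7
15^17 ≡ 18
15^18 ≡ 9
15^19 ≡ 19
15^20 ≡ 24
15^21 ≡ 12
15^22 ≡ 6
15^23 ≡ 3
15^24 ≡ 16
15^25 ≡ 8
15^26 ≡ 4
15^27 ≡ 2
Found: a = 27.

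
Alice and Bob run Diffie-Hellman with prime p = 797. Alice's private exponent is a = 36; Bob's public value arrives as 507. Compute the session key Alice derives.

639

Shared key K = 507^36 mod 797.
507^1 ≡ 507 (mod 797)
507^2 = (507^1)^2 ≡ 507^2 = 257049 ≡ 415 (mod 797)
507^4 = (507^2)^2 ≡ 415^2 = 172225 ≡ 73 (mod 797)
507^8 = (507^4)^2 ≡ 73^2 = 5329 ≡ 547 (mod 797)
507^16 = (507^8)^2 ≡ 547^2 = 299209 ≡ 334 (mod 797)
507^32 = (507^16)^2 ≡ 334^2 = 111556 ≡ 773 (mod 797)
507^36 = 507^32 · 507^4 ≡ 773 · 73 ≡ 639 (mod 797).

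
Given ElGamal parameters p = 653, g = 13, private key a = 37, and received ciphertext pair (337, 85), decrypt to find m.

Shared mask s = c₁^a mod p = 337^37 mod 653.
337^1 ≡ 337 (mod 653)
337^2 = (337^1)^2 ≡ 337^2 = 113569 ≡ 600 (mod 653)
337^4 = (337^2)^2 ≡ 600^2 = 360000 ≡ 197 (mod 653)
337^8 = (337^4)^2 ≡ 197^2 = 38809 ≡ 282 (mod 653)
337^16 = (337^8)^2 ≡ 282^2 = 79524 ≡ 511 (mod 653)
337^32 = (337^16)^2 ≡ 511^2 = 261121 ≡ 574 (mod 653)
337^37 = 337^32 · 337^4 · 337^1 ≡ 574 · 197 · 337 ≡ 165 (mod 653).
So s = 165; s⁻¹ ≡ 467 (mod 653).
m = c₂ · s⁻¹ mod 653 = 85 · 467 mod 653 = 515.

515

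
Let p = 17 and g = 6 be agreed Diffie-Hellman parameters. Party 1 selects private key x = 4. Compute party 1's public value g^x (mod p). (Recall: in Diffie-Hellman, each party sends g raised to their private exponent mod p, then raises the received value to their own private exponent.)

Public value = 6^4 (mod 17).
6^1 ≡ 6 (mod 17)
6^2 = (6^1)^2 ≡ 6^2 = 36 ≡ 2 (mod 17)
6^4 = (6^2)^2 ≡ 2^2 = 4 ≡ 4 (mod 17)

4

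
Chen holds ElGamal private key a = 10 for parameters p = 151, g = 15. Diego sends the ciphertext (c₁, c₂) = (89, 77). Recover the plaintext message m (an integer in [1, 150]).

Shared mask s = c₁^a mod p = 89^10 mod 151.
89^1 ≡ 89 (mod 151)
89^2 = (89^1)^2 ≡ 89^2 = 7921 ≡ 69 (mod 151)
89^4 = (89^2)^2 ≡ 69^2 = 4761 ≡ 80 (mod 151)
89^8 = (89^4)^2 ≡ 80^2 = 6400 ≡ 58 (mod 151)
89^10 = 89^8 · 89^2 ≡ 58 · 69 ≡ 76 (mod 151).
So s = 76; s⁻¹ ≡ 2 (mod 151).
m = c₂ · s⁻¹ mod 151 = 77 · 2 mod 151 = 3.

3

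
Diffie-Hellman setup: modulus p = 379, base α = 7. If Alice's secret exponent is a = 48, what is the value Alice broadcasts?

232

Public value = 7^48 (mod 379).
7^1 ≡ 7 (mod 379)
7^2 = (7^1)^2 ≡ 7^2 = 49 ≡ 49 (mod 379)
7^4 = (7^2)^2 ≡ 49^2 = 2401 ≡ 127 (mod 379)
7^8 = (7^4)^2 ≡ 127^2 = 16129 ≡ 211 (mod 379)
7^16 = (7^8)^2 ≡ 211^2 = 44521 ≡ 178 (mod 379)
7^32 = (7^16)^2 ≡ 178^2 = 31684 ≡ 227 (mod 379)
7^48 = 7^32 · 7^16 ≡ 227 · 178 ≡ 232 (mod 379).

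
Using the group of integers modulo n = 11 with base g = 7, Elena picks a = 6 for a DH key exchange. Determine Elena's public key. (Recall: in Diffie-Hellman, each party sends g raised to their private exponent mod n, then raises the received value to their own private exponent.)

4

Public value = 7^6 (mod 11).
7^1 ≡ 7 (mod 11)
7^2 = (7^1)^2 ≡ 7^2 = 49 ≡ 5 (mod 11)
7^4 = (7^2)^2 ≡ 5^2 = 25 ≡ 3 (mod 11)
7^6 = 7^4 · 7^2 ≡ 3 · 5 ≡ 4 (mod 11).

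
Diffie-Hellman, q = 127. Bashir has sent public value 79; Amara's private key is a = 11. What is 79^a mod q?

Shared key K = 79^11 mod 127.
79^1 ≡ 79 (mod 127)
79^2 = (79^1)^2 ≡ 79^2 = 6241 ≡ 18 (mod 127)
79^4 = (79^2)^2 ≡ 18^2 = 324 ≡ 70 (mod 127)
79^8 = (79^4)^2 ≡ 70^2 = 4900 ≡ 74 (mod 127)
79^11 = 79^8 · 79^2 · 79^1 ≡ 74 · 18 · 79 ≡ 72 (mod 127).

72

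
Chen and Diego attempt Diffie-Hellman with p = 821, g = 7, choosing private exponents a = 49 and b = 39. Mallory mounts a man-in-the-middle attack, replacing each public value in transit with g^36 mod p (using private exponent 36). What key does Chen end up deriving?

815

Chen receives Mallory's public value M = 7^36 mod 821 instead of the honest one.
7^1 ≡ 7 (mod 821)
7^2 = (7^1)^2 ≡ 7^2 = 49 ≡ 49 (mod 821)
7^4 = (7^2)^2 ≡ 49^2 = 2401 ≡ 759 (mod 821)
7^8 = (7^4)^2 ≡ 759^2 = 576081 ≡ 560 (mod 821)
7^16 = (7^8)^2 ≡ 560^2 = 313600 ≡ 799 (mod 821)
7^32 = (7^16)^2 ≡ 799^2 = 638401 ≡ 484 (mod 821)
7^36 = 7^32 · 7^4 ≡ 484 · 759 ≡ 369 (mod 821).
So M = 369. Chen computes K = M^49 mod 821.
369^1 ≡ 369 (mod 821)
369^2 = (369^1)^2 ≡ 369^2 = 136161 ≡ 696 (mod 821)
369^4 = (369^2)^2 ≡ 696^2 = 484416 ≡ 26 (mod 821)
369^8 = (369^4)^2 ≡ 26^2 = 676 ≡ 676 (mod 821)
369^16 = (369^8)^2 ≡ 676^2 = 456976 ≡ 500 (mod 821)
369^32 = (369^16)^2 ≡ 500^2 = 250000 ≡ 416 (mod 821)
369^49 = 369^32 · 369^16 · 369^1 ≡ 416 · 500 · 369 ≡ 815 (mod 821).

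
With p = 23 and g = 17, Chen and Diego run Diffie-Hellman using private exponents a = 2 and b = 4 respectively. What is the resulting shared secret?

Diego sends B = g^b mod p = 17^4 mod 23.
17^1 ≡ 17 (mod 23)
17^2 = (17^1)^2 ≡ 17^2 = 289 ≡ 13 (mod 23)
17^4 = (17^2)^2 ≡ 13^2 = 169 ≡ 8 (mod 23)
So B = 8. Chen then computes K = B^a mod p = 8^2 mod 23.
8^1 ≡ 8 (mod 23)
8^2 = (8^1)^2 ≡ 8^2 = 64 ≡ 18 (mod 23)

18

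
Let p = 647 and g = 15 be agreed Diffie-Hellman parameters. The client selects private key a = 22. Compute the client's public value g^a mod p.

388

Public value = 15^22 mod 647.
15^1 ≡ 15 (mod 647)
15^2 = (15^1)^2 ≡ 15^2 = 225 ≡ 225 (mod 647)
15^4 = (15^2)^2 ≡ 225^2 = 50625 ≡ 159 (mod 647)
15^8 = (15^4)^2 ≡ 159^2 = 25281 ≡ 48 (mod 647)
15^16 = (15^8)^2 ≡ 48^2 = 2304 ≡ 363 (mod 647)
15^22 = 15^16 · 15^4 · 15^2 ≡ 363 · 159 · 225 ≡ 388 (mod 647).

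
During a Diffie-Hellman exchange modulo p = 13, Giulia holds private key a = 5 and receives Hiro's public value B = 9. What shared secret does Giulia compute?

Shared key K = 9^5 mod 13.
9^1 ≡ 9 (mod 13)
9^2 = (9^1)^2 ≡ 9^2 = 81 ≡ 3 (mod 13)
9^4 = (9^2)^2 ≡ 3^2 = 9 ≡ 9 (mod 13)
9^5 = 9^4 · 9^1 ≡ 9 · 9 ≡ 3 (mod 13).

3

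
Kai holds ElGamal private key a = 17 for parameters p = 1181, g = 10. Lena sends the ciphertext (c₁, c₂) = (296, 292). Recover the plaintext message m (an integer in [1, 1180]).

1095

Shared mask s = c₁^a mod p = 296^17 mod 1181.
296^1 ≡ 296 (mod 1181)
296^2 = (296^1)^2 ≡ 296^2 = 87616 ≡ 222 (mod 1181)
296^4 = (296^2)^2 ≡ 222^2 = 49284 ≡ 863 (mod 1181)
296^8 = (296^4)^2 ≡ 863^2 = 744769 ≡ 739 (mod 1181)
296^16 = (296^8)^2 ≡ 739^2 = 546121 ≡ 499 (mod 1181)
296^17 = 296^16 · 296^1 ≡ 499 · 296 ≡ 79 (mod 1181).
So s = 79; s⁻¹ ≡ 299 (mod 1181).
m = c₂ · s⁻¹ mod 1181 = 292 · 299 mod 1181 = 1095.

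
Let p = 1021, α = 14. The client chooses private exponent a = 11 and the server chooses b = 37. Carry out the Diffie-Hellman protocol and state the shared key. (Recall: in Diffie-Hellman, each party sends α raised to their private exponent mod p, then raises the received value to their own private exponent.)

144

The server sends B = α^b mod p = 14^37 mod 1021.
14^1 ≡ 14 (mod 1021)
14^2 = (14^1)^2 ≡ 14^2 = 196 ≡ 196 (mod 1021)
14^4 = (14^2)^2 ≡ 196^2 = 38416 ≡ 639 (mod 1021)
14^8 = (14^4)^2 ≡ 639^2 = 408321 ≡ 942 (mod 1021)
14^16 = (14^8)^2 ≡ 942^2 = 887364 ≡ 115 (mod 1021)
14^32 = (14^16)^2 ≡ 115^2 = 13225 ≡ 973 (mod 1021)
14^37 = 14^32 · 14^4 · 14^1 ≡ 973 · 639 · 14 ≡ 433 (mod 1021).
So B = 433. The client then computes K = B^a mod p = 433^11 mod 1021.
433^1 ≡ 433 (mod 1021)
433^2 = (433^1)^2 ≡ 433^2 = 187489 ≡ 646 (mod 1021)
433^4 = (433^2)^2 ≡ 646^2 = 417316 ≡ 748 (mod 1021)
433^8 = (433^4)^2 ≡ 748^2 = 559504 ≡ 1017 (mod 1021)
433^11 = 433^8 · 433^2 · 433^1 ≡ 1017 · 646 · 433 ≡ 144 (mod 1021).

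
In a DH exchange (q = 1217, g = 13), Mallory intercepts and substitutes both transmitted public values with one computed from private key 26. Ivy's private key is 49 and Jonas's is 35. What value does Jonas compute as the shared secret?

843

Jonas receives Mallory's public value M = 13^26 mod 1217 instead of the honest one.
13^1 ≡ 13 (mod 1217)
13^2 = (13^1)^2 ≡ 13^2 = 169 ≡ 169 (mod 1217)
13^4 = (13^2)^2 ≡ 169^2 = 28561 ≡ 570 (mod 1217)
13^8 = (13^4)^2 ≡ 570^2 = 324900 ≡ 1178 (mod 1217)
13^16 = (13^8)^2 ≡ 1178^2 = 1387684 ≡ 304 (mod 1217)
13^26 = 13^16 · 13^8 · 13^2 ≡ 304 · 1178 · 169 ≡ 735 (mod 1217).
So M = 735. Jonas computes K = M^35 mod 1217.
735^1 ≡ 735 (mod 1217)
735^2 = (735^1)^2 ≡ 735^2 = 540225 ≡ 1094 (mod 1217)
735^4 = (735^2)^2 ≡ 1094^2 = 1196836 ≡ 525 (mod 1217)
735^8 = (735^4)^2 ≡ 525^2 = 275625 ≡ 583 (mod 1217)
735^16 = (735^8)^2 ≡ 583^2 = 339889 ≡ 346 (mod 1217)
735^32 = (735^16)^2 ≡ 346^2 = 119716 ≡ 450 (mod 1217)
735^35 = 735^32 · 735^2 · 735^1 ≡ 450 · 1094 · 735 ≡ 843 (mod 1217).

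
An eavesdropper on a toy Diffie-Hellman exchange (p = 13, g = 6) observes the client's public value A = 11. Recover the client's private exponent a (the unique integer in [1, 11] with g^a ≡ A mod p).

11

Try successive powers of 6 modulo 13:
6^1 ≡ 6
6^2 ≡ 10
6^3 ≡ 8
6^4 ≡ 9
6^5 ≡ 2
6^6 ≡ 12
6^7 ≡ 7
6^8 ≡ 3
6^9 ≡ 5
6^10 ≡ 4
6^11 ≡ 11
Found: a = 11.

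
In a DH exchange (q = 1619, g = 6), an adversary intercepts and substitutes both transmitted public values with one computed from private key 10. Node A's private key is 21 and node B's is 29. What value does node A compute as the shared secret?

459

Node A receives an adversary's public value M = 6^10 mod 1619 instead of the honest one.
6^1 ≡ 6 (mod 1619)
6^2 = (6^1)^2 ≡ 6^2 = 36 ≡ 36 (mod 1619)
6^4 = (6^2)^2 ≡ 36^2 = 1296 ≡ 1296 (mod 1619)
6^8 = (6^4)^2 ≡ 1296^2 = 1679616 ≡ 713 (mod 1619)
6^10 = 6^8 · 6^2 ≡ 713 · 36 ≡ 1383 (mod 1619).
So M = 1383. Node A computes K = M^21 mod 1619.
1383^1 ≡ 1383 (mod 1619)
1383^2 = (1383^1)^2 ≡ 1383^2 = 1912689 ≡ 650 (mod 1619)
1383^4 = (1383^2)^2 ≡ 650^2 = 422500 ≡ 1560 (mod 1619)
1383^8 = (1383^4)^2 ≡ 1560^2 = 2433600 ≡ 243 (mod 1619)
1383^16 = (1383^8)^2 ≡ 243^2 = 59049 ≡ 765 (mod 1619)
1383^21 = 1383^16 · 1383^4 · 1383^1 ≡ 765 · 1560 · 1383 ≡ 459 (mod 1619).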